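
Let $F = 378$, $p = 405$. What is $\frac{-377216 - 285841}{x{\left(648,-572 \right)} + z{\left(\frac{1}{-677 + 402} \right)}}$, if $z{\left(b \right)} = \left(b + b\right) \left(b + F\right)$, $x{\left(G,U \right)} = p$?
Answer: $- \frac{50143685625}{30420227} \approx -1648.4$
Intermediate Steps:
$x{\left(G,U \right)} = 405$
$z{\left(b \right)} = 2 b \left(378 + b\right)$ ($z{\left(b \right)} = \left(b + b\right) \left(b + 378\right) = 2 b \left(378 + b\right)$)
$\frac{-377216 - 285841}{x{\left(648,-572 \right)} + z{\left(\frac{1}{-677 + 402} \right)}} = \frac{-377216 - 285841}{405 + \frac{2 \left(378 + \frac{1}{-677 + 402}\right)}{-677 + 402}} = - \frac{663057}{405 + \frac{2 \left(378 + \frac{1}{-275}\right)}{-275}} = - \frac{663057}{405 + 2 \left(- \frac{1}{275}\right) \left(378 - \frac{1}{275}\right)} = - \frac{663057}{405 + 2 \left(- \frac{1}{275}\right) \frac{103949}{275}} = - \frac{663057}{405 - \frac{207898}{75625}} = - \frac{663057}{\frac{30420227}{75625}} = \left(-663057\right) \frac{75625}{30420227} = - \frac{50143685625}{30420227}$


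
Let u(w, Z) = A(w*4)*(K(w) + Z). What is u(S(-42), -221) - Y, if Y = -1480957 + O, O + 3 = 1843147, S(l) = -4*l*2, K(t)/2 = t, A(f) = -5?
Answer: -364442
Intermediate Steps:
K(t) = 2*t
S(l) = -8*l
O = 1843144 (O = -3 + 1843147 = 1843144)
u(w, Z) = -10*w - 5*Z (u(w, Z) = -5*(2*w + Z) = -5*(Z + 2*w) = -10*w - 5*Z)
Y = 362187 (Y = -1480957 + 1843144 = 362187)
u(S(-42), -221) - Y = (-(-80)*(-42) - 5*(-221)) - 1*362187 = (-10*336 + 1105) - 362187 = (-3360 + 1105) - 362187 = -2255 - 362187 = -364442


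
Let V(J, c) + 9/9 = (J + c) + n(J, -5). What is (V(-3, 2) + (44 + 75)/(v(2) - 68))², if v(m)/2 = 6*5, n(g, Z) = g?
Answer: 25281/64 ≈ 395.02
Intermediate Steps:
v(m) = 60 (v(m) = 2*(6*5) = 2*30 = 60)
V(J, c) = -1 + c + 2*J (V(J, c) = -1 + ((J + c) + J) = -1 + (c + 2*J) = -1 + c + 2*J)
(V(-3, 2) + (44 + 75)/(v(2) - 68))² = ((-1 + 2 + 2*(-3)) + (44 + 75)/(60 - 68))² = ((-1 + 2 - 6) + 119/(-8))² = (-5 + 119*(-⅛))² = (-5 - 119/8)² = (-159/8)² = 25281/64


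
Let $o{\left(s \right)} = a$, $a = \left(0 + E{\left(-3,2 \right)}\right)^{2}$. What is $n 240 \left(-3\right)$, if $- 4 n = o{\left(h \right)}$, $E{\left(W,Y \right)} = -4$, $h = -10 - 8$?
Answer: $2880$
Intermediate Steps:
$h = -18$
$a = 16$ ($a = \left(0 - 4\right)^{2} = \left(-4\right)^{2} = 16$)
$o{\left(s \right)} = 16$
$n = -4$ ($n = \left(- \frac{1}{4}\right) 16 = -4$)
$n 240 \left(-3\right) = - 4 \cdot 240 \left(-3\right) = \left(-4\right) \left(-720\right) = 2880$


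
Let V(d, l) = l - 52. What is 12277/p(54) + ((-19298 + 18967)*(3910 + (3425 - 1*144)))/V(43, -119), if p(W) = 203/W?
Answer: 66283409/3857 ≈ 17185.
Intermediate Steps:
V(d, l) = -52 + l
12277/p(54) + ((-19298 + 18967)*(3910 + (3425 - 1*144)))/V(43, -119) = 12277/((203/54)) + ((-19298 + 18967)*(3910 + (3425 - 1*144)))/(-52 - 119) = 12277/((203*(1/54))) - 331*(3910 + (3425 - 144))/(-171) = 12277/(203/54) - 331*(3910 + 3281)*(-1/171) = 12277*(54/203) - 331*7191*(-1/171) = 662958/203 - 2380221*(-1/171) = 662958/203 + 264469/19 = 66283409/3857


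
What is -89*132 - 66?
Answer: -11814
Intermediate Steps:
-89*132 - 66 = -11748 - 66 = -11814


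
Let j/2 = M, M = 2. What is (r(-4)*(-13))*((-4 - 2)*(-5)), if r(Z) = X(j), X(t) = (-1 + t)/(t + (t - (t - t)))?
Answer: -585/4 ≈ -146.25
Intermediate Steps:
j = 4 (j = 2*2 = 4)
X(t) = (-1 + t)/(2*t) (X(t) = (-1 + t)/(t + (t - 1*0)) = (-1 + t)/(t + (t + 0)) = (-1 + t)/(t + t) = (-1 + t)/((2*t)) = (-1 + t)*(1/(2*t)) = (-1 + t)/(2*t))
r(Z) = 3/8 (r(Z) = (½)*(-1 + 4)/4 = (½)*(¼)*3 = 3/8)
(r(-4)*(-13))*((-4 - 2)*(-5)) = ((3/8)*(-13))*((-4 - 2)*(-5)) = -(-117)*(-5)/4 = -39/8*30 = -585/4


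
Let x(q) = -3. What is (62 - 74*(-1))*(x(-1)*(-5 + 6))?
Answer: -408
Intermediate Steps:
(62 - 74*(-1))*(x(-1)*(-5 + 6)) = (62 - 74*(-1))*(-3*(-5 + 6)) = (62 + 74)*(-3*1) = 136*(-3) = -408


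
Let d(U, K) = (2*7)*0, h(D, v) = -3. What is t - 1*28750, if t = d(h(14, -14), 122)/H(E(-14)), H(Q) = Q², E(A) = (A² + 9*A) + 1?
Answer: -28750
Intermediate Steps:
E(A) = 1 + A² + 9*A
d(U, K) = 0 (d(U, K) = 14*0 = 0)
t = 0 (t = 0/((1 + (-14)² + 9*(-14))²) = 0/((1 + 196 - 126)²) = 0/(71²) = 0/5041 = 0*(1/5041) = 0)
t - 1*28750 = 0 - 1*28750 = 0 - 28750 = -28750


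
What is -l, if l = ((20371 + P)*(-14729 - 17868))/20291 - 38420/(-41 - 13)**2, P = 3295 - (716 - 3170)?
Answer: 620890018615/14792139 ≈ 41974.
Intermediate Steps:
P = 5749 (P = 3295 - 1*(-2454) = 3295 + 2454 = 5749)
l = -620890018615/14792139 (l = ((20371 + 5749)*(-14729 - 17868))/20291 - 38420/(-41 - 13)**2 = (26120*(-32597))*(1/20291) - 38420/((-54)**2) = -851433640*1/20291 - 38420/2916 = -851433640/20291 - 38420*1/2916 = -851433640/20291 - 9605/729 = -620890018615/14792139 ≈ -41974.)
-l = -1*(-620890018615/14792139) = 620890018615/14792139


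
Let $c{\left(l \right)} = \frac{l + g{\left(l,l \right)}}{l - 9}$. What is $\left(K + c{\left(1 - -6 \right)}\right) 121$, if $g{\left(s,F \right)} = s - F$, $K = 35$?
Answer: $\frac{7623}{2} \approx 3811.5$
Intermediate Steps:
$c{\left(l \right)} = \frac{l}{-9 + l}$ ($c{\left(l \right)} = \frac{l + \left(l - l\right)}{l - 9} = \frac{l + 0}{-9 + l} = \frac{l}{-9 + l}$)
$\left(K + c{\left(1 - -6 \right)}\right) 121 = \left(35 + \frac{1 - -6}{-9 + \left(1 - -6\right)}\right) 121 = \left(35 + \frac{1 + 6}{-9 + \left(1 + 6\right)}\right) 121 = \left(35 + \frac{7}{-9 + 7}\right) 121 = \left(35 + \frac{7}{-2}\right) 121 = \left(35 + 7 \left(- \frac{1}{2}\right)\right) 121 = \left(35 - \frac{7}{2}\right) 121 = \frac{63}{2} \cdot 121 = \frac{7623}{2}$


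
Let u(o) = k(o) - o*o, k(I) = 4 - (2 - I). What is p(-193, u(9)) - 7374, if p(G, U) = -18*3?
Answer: -7428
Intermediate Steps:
k(I) = 2 + I (k(I) = 4 + (-2 + I) = 2 + I)
u(o) = 2 + o - o**2 (u(o) = (2 + o) - o*o = (2 + o) - o**2 = 2 + o - o**2)
p(G, U) = -54
p(-193, u(9)) - 7374 = -54 - 7374 = -7428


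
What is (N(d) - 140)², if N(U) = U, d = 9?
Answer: 17161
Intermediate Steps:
(N(d) - 140)² = (9 - 140)² = (-131)² = 17161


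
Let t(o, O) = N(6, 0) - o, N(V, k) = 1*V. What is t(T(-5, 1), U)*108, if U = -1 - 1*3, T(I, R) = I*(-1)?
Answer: 108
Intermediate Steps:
N(V, k) = V
T(I, R) = -I
U = -4 (U = -1 - 3 = -4)
t(o, O) = 6 - o
t(T(-5, 1), U)*108 = (6 - (-1)*(-5))*108 = (6 - 1*5)*108 = (6 - 5)*108 = 1*108 = 108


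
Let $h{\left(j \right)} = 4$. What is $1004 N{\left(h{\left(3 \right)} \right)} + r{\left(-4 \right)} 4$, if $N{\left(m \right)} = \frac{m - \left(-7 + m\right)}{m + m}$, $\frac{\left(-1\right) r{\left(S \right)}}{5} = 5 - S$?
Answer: $\frac{1397}{2} \approx 698.5$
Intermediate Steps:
$r{\left(S \right)} = -25 + 5 S$ ($r{\left(S \right)} = - 5 \left(5 - S\right) = -25 + 5 S$)
$N{\left(m \right)} = \frac{7}{2 m}$
$1004 N{\left(h{\left(3 \right)} \right)} + r{\left(-4 \right)} 4 = 1004 \frac{7}{2 \cdot 4} + \left(-25 + 5 \left(-4\right)\right) 4 = 1004 \cdot \frac{7}{2} \cdot \frac{1}{4} + \left(-25 - 20\right) 4 = 1004 \cdot \frac{7}{8} - 180 = \frac{1757}{2} - 180 = \frac{1397}{2}$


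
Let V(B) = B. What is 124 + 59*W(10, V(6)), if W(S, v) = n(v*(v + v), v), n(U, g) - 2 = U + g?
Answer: 4844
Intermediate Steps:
n(U, g) = 2 + U + g (n(U, g) = 2 + (U + g) = 2 + U + g)
W(S, v) = 2 + v + 2*v**2 (W(S, v) = 2 + v*(v + v) + v = 2 + v*(2*v) + v = 2 + 2*v**2 + v = 2 + v + 2*v**2)
124 + 59*W(10, V(6)) = 124 + 59*(2 + 6 + 2*6**2) = 124 + 59*(2 + 6 + 2*36) = 124 + 59*(2 + 6 + 72) = 124 + 59*80 = 124 + 4720 = 4844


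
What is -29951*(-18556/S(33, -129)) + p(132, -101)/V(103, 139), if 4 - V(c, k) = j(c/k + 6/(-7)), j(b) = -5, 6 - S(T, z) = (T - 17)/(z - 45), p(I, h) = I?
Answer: 72528095318/795 ≈ 9.1230e+7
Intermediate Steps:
S(T, z) = 6 - (-17 + T)/(-45 + z) (S(T, z) = 6 - (T - 17)/(z - 45) = 6 - (-17 + T)/(-45 + z))
V(c, k) = 9 (V(c, k) = 4 - 1*(-5) = 4 + 5 = 9)
-29951*(-18556/S(33, -129)) + p(132, -101)/V(103, 139) = -29951*(-18556*(-45 - 129)/(-253 - 1*33 + 6*(-129))) + 132/9 = -29951*3228744/(-253 - 33 - 774) + 132*(⅑) = -29951/(-1/174*(-1060)*(-1/18556)) + 44/3 = -29951/((530/87)*(-1/18556)) + 44/3 = -29951/(-265/807186) + 44/3 = -29951*(-807186/265) + 44/3 = 24176027886/265 + 44/3 = 72528095318/795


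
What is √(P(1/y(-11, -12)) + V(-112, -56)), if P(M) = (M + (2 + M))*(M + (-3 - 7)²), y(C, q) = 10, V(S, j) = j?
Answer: √16422/10 ≈ 12.815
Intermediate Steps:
P(M) = (2 + 2*M)*(100 + M) (P(M) = (2 + 2*M)*(M + (-10)²) = (2 + 2*M)*(M + 100) = (2 + 2*M)*(100 + M))
√(P(1/y(-11, -12)) + V(-112, -56)) = √((200 + 2*(1/10)² + 202/10) - 56) = √((200 + 2*(⅒)² + 202*(⅒)) - 56) = √((200 + 2*(1/100) + 101/5) - 56) = √((200 + 1/50 + 101/5) - 56) = √(11011/50 - 56) = √(8211/50) = √16422/10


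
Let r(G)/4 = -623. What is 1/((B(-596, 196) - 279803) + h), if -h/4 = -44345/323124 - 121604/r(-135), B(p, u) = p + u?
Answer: -7189509/2015921371154 ≈ -3.5664e-6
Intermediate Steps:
r(G) = -2492 (r(G) = 4*(-623) = -2492)
h = -1399380827/7189509 (h = -4*(-44345/323124 - 121604/(-2492)) = -4*(-44345*1/323124 - 121604*(-1/2492)) = -4*(-44345/323124 + 4343/89) = -4*1399380827/28758036 = -1399380827/7189509 ≈ -194.64)
1/((B(-596, 196) - 279803) + h) = 1/(((-596 + 196) - 279803) - 1399380827/7189509) = 1/((-400 - 279803) - 1399380827/7189509) = 1/(-280203 - 1399380827/7189509) = 1/(-2015921371154/7189509) = -7189509/2015921371154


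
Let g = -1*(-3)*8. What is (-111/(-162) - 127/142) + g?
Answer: 45607/1917 ≈ 23.791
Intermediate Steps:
g = 24 (g = 3*8 = 24)
(-111/(-162) - 127/142) + g = (-111/(-162) - 127/142) + 24 = (-111*(-1/162) - 127*1/142) + 24 = (37/54 - 127/142) + 24 = -401/1917 + 24 = 45607/1917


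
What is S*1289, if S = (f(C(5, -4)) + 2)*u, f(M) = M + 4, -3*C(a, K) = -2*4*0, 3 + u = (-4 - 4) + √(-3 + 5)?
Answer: -85074 + 7734*√2 ≈ -74137.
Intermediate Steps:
u = -11 + √2 (u = -3 + ((-4 - 4) + √(-3 + 5)) = -3 + (-8 + √2) = -11 + √2 ≈ -9.5858)
C(a, K) = 0 (C(a, K) = -(-2*4)*0/3 = -(-8)*0/3 = -⅓*0 = 0)
f(M) = 4 + M
S = -66 + 6*√2 (S = ((4 + 0) + 2)*(-11 + √2) = (4 + 2)*(-11 + √2) = 6*(-11 + √2) = -66 + 6*√2 ≈ -57.515)
S*1289 = (-66 + 6*√2)*1289 = -85074 + 7734*√2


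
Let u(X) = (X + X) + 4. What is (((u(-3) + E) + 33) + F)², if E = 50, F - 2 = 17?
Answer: 10000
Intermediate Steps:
u(X) = 4 + 2*X (u(X) = 2*X + 4 = 4 + 2*X)
F = 19 (F = 2 + 17 = 19)
(((u(-3) + E) + 33) + F)² = ((((4 + 2*(-3)) + 50) + 33) + 19)² = ((((4 - 6) + 50) + 33) + 19)² = (((-2 + 50) + 33) + 19)² = ((48 + 33) + 19)² = (81 + 19)² = 100² = 10000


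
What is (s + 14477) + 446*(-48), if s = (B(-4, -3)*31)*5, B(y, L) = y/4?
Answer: -7086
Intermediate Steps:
B(y, L) = y/4 (B(y, L) = y*(1/4) = y/4)
s = -155 (s = (((1/4)*(-4))*31)*5 = -1*31*5 = -31*5 = -155)
(s + 14477) + 446*(-48) = (-155 + 14477) + 446*(-48) = 14322 - 21408 = -7086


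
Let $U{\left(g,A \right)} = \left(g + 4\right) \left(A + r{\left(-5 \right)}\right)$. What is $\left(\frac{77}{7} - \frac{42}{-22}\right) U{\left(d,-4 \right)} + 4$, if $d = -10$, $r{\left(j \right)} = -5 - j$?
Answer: $\frac{3452}{11} \approx 313.82$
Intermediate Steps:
$U{\left(g,A \right)} = A \left(4 + g\right)$ ($U{\left(g,A \right)} = \left(g + 4\right) \left(A - 0\right) = \left(4 + g\right) \left(A + \left(-5 + 5\right)\right) = \left(4 + g\right) \left(A + 0\right) = \left(4 + g\right) A = A \left(4 + g\right)$)
$\left(\frac{77}{7} - \frac{42}{-22}\right) U{\left(d,-4 \right)} + 4 = \left(\frac{77}{7} - \frac{42}{-22}\right) \left(- 4 \left(4 - 10\right)\right) + 4 = \left(77 \cdot \frac{1}{7} - - \frac{21}{11}\right) \left(\left(-4\right) \left(-6\right)\right) + 4 = \left(11 + \frac{21}{11}\right) 24 + 4 = \frac{142}{11} \cdot 24 + 4 = \frac{3408}{11} + 4 = \frac{3452}{11}$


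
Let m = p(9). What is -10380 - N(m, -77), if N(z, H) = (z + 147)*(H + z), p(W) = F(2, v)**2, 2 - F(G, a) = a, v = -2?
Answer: -437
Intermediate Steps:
F(G, a) = 2 - a
p(W) = 16 (p(W) = (2 - 1*(-2))**2 = (2 + 2)**2 = 4**2 = 16)
m = 16
N(z, H) = (147 + z)*(H + z)
-10380 - N(m, -77) = -10380 - (16**2 + 147*(-77) + 147*16 - 77*16) = -10380 - (256 - 11319 + 2352 - 1232) = -10380 - 1*(-9943) = -10380 + 9943 = -437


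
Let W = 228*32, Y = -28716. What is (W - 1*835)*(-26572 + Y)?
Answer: -357215768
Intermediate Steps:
W = 7296
(W - 1*835)*(-26572 + Y) = (7296 - 1*835)*(-26572 - 28716) = (7296 - 835)*(-55288) = 6461*(-55288) = -357215768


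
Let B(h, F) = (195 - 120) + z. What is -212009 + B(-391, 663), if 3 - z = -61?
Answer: -211870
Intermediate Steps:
z = 64 (z = 3 - 1*(-61) = 3 + 61 = 64)
B(h, F) = 139 (B(h, F) = (195 - 120) + 64 = 75 + 64 = 139)
-212009 + B(-391, 663) = -212009 + 139 = -211870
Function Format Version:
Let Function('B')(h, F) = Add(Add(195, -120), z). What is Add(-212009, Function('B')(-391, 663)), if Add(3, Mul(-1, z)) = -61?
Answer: -211870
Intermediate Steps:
z = 64 (z = Add(3, Mul(-1, -61)) = Add(3, 61) = 64)
Function('B')(h, F) = 139 (Function('B')(h, F) = Add(Add(195, -120), 64) = Add(75, 64) = 139)
Add(-212009, Function('B')(-391, 663)) = Add(-212009, 139) = -211870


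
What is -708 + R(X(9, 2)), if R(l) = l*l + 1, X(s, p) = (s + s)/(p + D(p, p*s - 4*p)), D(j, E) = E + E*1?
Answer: -85466/121 ≈ -706.33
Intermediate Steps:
D(j, E) = 2*E (D(j, E) = E + E = 2*E)
X(s, p) = 2*s/(-7*p + 2*p*s) (X(s, p) = (s + s)/(p + 2*(p*s - 4*p)) = (2*s)/(p + 2*(-4*p + p*s)) = (2*s)/(p + (-8*p + 2*p*s)) = (2*s)/(-7*p + 2*p*s) = 2*s/(-7*p + 2*p*s))
R(l) = 1 + l² (R(l) = l² + 1 = 1 + l²)
-708 + R(X(9, 2)) = -708 + (1 + (2*9/(2*(-7 + 2*9)))²) = -708 + (1 + (2*9*(½)/(-7 + 18))²) = -708 + (1 + (2*9*(½)/11)²) = -708 + (1 + (2*9*(½)*(1/11))²) = -708 + (1 + (9/11)²) = -708 + (1 + 81/121) = -708 + 202/121 = -85466/121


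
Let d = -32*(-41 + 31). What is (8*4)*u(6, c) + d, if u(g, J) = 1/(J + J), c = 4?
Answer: 324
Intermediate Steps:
d = 320 (d = -32*(-10) = 320)
u(g, J) = 1/(2*J)
(8*4)*u(6, c) + d = (8*4)*((½)/4) + 320 = 32*((½)*(¼)) + 320 = 32*(⅛) + 320 = 4 + 320 = 324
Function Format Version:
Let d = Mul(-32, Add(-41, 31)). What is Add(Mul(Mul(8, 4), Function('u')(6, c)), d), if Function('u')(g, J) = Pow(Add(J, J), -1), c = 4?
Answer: 324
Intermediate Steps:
d = 320 (d = Mul(-32, -10) = 320)
Function('u')(g, J) = Mul(Rational(1, 2), Pow(J, -1)) (Function('u')(g, J) = Pow(Mul(2, J), -1) = Mul(Rational(1, 2), Pow(J, -1)))
Add(Mul(Mul(8, 4), Function('u')(6, c)), d) = Add(Mul(Mul(8, 4), Mul(Rational(1, 2), Pow(4, -1))), 320) = Add(Mul(32, Mul(Rational(1, 2), Rational(1, 4))), 320) = Add(Mul(32, Rational(1, 8)), 320) = Add(4, 320) = 324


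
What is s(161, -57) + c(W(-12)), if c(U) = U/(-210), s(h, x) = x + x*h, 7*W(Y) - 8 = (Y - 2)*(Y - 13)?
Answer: -6787169/735 ≈ -9234.3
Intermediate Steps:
W(Y) = 8/7 + (-13 + Y)*(-2 + Y)/7 (W(Y) = 8/7 + ((Y - 2)*(Y - 13))/7 = 8/7 + ((-2 + Y)*(-13 + Y))/7 = 8/7 + ((-13 + Y)*(-2 + Y))/7 = 8/7 + (-13 + Y)*(-2 + Y)/7)
s(h, x) = x + h*x
c(U) = -U/210 (c(U) = U*(-1/210) = -U/210)
s(161, -57) + c(W(-12)) = -57*(1 + 161) - (34/7 - 15/7*(-12) + (⅐)*(-12)²)/210 = -57*162 - (34/7 + 180/7 + (⅐)*144)/210 = -9234 - (34/7 + 180/7 + 144/7)/210 = -9234 - 1/210*358/7 = -9234 - 179/735 = -6787169/735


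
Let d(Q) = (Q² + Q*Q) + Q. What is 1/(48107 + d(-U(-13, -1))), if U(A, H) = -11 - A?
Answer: 1/48113 ≈ 2.0784e-5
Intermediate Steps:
d(Q) = Q + 2*Q² (d(Q) = (Q² + Q²) + Q = 2*Q² + Q = Q + 2*Q²)
1/(48107 + d(-U(-13, -1))) = 1/(48107 + (-(-11 - 1*(-13)))*(1 + 2*(-(-11 - 1*(-13))))) = 1/(48107 + (-(-11 + 13))*(1 + 2*(-(-11 + 13)))) = 1/(48107 + (-1*2)*(1 + 2*(-1*2))) = 1/(48107 - 2*(1 + 2*(-2))) = 1/(48107 - 2*(1 - 4)) = 1/(48107 - 2*(-3)) = 1/(48107 + 6) = 1/48113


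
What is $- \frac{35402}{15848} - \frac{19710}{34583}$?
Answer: $- \frac{768335723}{274035692} \approx -2.8038$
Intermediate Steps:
$- \frac{35402}{15848} - \frac{19710}{34583} = \left(-35402\right) \frac{1}{15848} - \frac{19710}{34583} = - \frac{17701}{7924} - \frac{19710}{34583} = - \frac{768335723}{274035692}$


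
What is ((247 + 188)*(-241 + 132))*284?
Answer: -13465860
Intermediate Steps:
((247 + 188)*(-241 + 132))*284 = (435*(-109))*284 = -47415*284 = -13465860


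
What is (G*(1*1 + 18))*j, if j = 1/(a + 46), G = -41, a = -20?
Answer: -779/26 ≈ -29.962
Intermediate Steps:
j = 1/26 (j = 1/(-20 + 46) = 1/26 ≈ 0.038462)
(G*(1*1 + 18))*j = -41*(1*1 + 18)*(1/26) = -41*(1 + 18)*(1/26) = -41*19*(1/26) = -779*1/26 = -779/26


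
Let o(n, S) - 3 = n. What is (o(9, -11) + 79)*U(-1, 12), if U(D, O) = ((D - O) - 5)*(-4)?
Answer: 6552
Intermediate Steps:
U(D, O) = 20 - 4*D + 4*O (U(D, O) = (-5 + D - O)*(-4) = 20 - 4*D + 4*O)
o(n, S) = 3 + n
(o(9, -11) + 79)*U(-1, 12) = ((3 + 9) + 79)*(20 - 4*(-1) + 4*12) = (12 + 79)*(20 + 4 + 48) = 91*72 = 6552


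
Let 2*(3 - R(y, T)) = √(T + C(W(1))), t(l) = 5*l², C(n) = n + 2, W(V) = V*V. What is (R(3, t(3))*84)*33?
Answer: 8316 - 5544*√3 ≈ -1286.5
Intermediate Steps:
W(V) = V²
C(n) = 2 + n
R(y, T) = 3 - √(3 + T)/2 (R(y, T) = 3 - √(T + (2 + 1²))/2 = 3 - √(T + (2 + 1))/2 = 3 - √(T + 3)/2 = 3 - √(3 + T)/2)
(R(3, t(3))*84)*33 = ((3 - √(3 + 5*3²)/2)*84)*33 = ((3 - √(3 + 5*9)/2)*84)*33 = ((3 - √(3 + 45)/2)*84)*33 = ((3 - 2*√3)*84)*33 = (252 - 168*√3)*33 = 8316 - 5544*√3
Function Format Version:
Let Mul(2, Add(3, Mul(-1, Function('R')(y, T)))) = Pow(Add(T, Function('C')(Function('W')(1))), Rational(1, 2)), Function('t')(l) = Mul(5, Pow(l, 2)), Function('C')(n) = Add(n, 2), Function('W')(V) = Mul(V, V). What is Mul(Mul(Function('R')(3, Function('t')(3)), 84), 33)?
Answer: Add(8316, Mul(-5544, Pow(3, Rational(1, 2)))) ≈ -1286.5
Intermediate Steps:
Function('W')(V) = Pow(V, 2)
Function('C')(n) = Add(2, n)
Function('R')(y, T) = Add(3, Mul(Rational(-1, 2), Pow(Add(3, T), Rational(1, 2)))) (Function('R')(y, T) = Add(3, Mul(Rational(-1, 2), Pow(Add(T, Add(2, Pow(1, 2))), Rational(1, 2)))) = Add(3, Mul(Rational(-1, 2), Pow(Add(T, Add(2, 1)), Rational(1, 2)))) = Add(3, Mul(Rational(-1, 2), Pow(Add(T, 3), Rational(1, 2)))) = Add(3, Mul(Rational(-1, 2), Pow(Add(3, T), Rational(1, 2)))))
Mul(Mul(Function('R')(3, Function('t')(3)), 84), 33) = Mul(Mul(Add(3, Mul(Rational(-1, 2), Pow(Add(3, Mul(5, Pow(3, 2))), Rational(1, 2)))), 84), 33) = Mul(Mul(Add(3, Mul(Rational(-1, 2), Pow(Add(3, Mul(5, 9)), Rational(1, 2)))), 84), 33) = Mul(Mul(Add(3, Mul(Rational(-1, 2), Pow(Add(3, 45), Rational(1, 2)))), 84), 33) = Mul(Mul(Add(3, Mul(Rational(-1, 2), Pow(48, Rational(1, 2)))), 84), 33) = Mul(Mul(Add(3, Mul(Rational(-1, 2), Mul(4, Pow(3, Rational(1, 2))))), 84), 33) = Mul(Mul(Add(3, Mul(-2, Pow(3, Rational(1, 2)))), 84), 33) = Mul(Add(252, Mul(-168, Pow(3, Rational(1, 2)))), 33) = Add(8316, Mul(-5544, Pow(3, Rational(1, 2))))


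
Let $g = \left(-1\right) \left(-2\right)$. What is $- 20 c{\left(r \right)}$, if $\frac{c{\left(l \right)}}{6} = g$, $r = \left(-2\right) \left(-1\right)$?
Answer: $-240$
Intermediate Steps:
$r = 2$
$g = 2$
$c{\left(l \right)} = 12$ ($c{\left(l \right)} = 6 \cdot 2 = 12$)
$- 20 c{\left(r \right)} = \left(-20\right) 12 = -240$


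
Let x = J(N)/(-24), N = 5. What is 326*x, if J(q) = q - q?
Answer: 0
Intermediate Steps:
J(q) = 0
x = 0 (x = 0/(-24) = 0*(-1/24) = 0)
326*x = 326*0 = 0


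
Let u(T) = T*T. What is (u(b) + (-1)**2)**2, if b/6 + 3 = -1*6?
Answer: 8508889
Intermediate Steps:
b = -54 (b = -18 + 6*(-1*6) = -18 + 6*(-6) = -18 - 36 = -54)
u(T) = T**2
(u(b) + (-1)**2)**2 = ((-54)**2 + (-1)**2)**2 = (2916 + 1)**2 = 2917**2 = 8508889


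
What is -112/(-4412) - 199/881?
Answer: -194829/971743 ≈ -0.20049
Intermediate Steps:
-112/(-4412) - 199/881 = -112*(-1/4412) - 199*1/881 = 28/1103 - 199/881 = -194829/971743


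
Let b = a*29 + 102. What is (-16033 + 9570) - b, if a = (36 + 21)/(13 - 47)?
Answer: -221557/34 ≈ -6516.4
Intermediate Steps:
a = -57/34 (a = 57/(-34) = 57*(-1/34) = -57/34 ≈ -1.6765)
b = 1815/34 (b = -57/34*29 + 102 = -1653/34 + 102 = 1815/34 ≈ 53.382)
(-16033 + 9570) - b = (-16033 + 9570) - 1*1815/34 = -6463 - 1815/34 = -221557/34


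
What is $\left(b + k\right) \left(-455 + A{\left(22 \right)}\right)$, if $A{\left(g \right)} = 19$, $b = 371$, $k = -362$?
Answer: $-3924$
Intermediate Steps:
$\left(b + k\right) \left(-455 + A{\left(22 \right)}\right) = \left(371 - 362\right) \left(-455 + 19\right) = 9 \left(-436\right) = -3924$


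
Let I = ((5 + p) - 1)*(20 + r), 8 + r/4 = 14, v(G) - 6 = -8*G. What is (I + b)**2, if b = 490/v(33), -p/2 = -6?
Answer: 8203106041/16641 ≈ 4.9295e+5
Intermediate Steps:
p = 12 (p = -2*(-6) = 12)
v(G) = 6 - 8*G
r = 24 (r = -32 + 4*14 = -32 + 56 = 24)
I = 704 (I = ((5 + 12) - 1)*(20 + 24) = (17 - 1)*44 = 16*44 = 704)
b = -245/129 (b = 490/(6 - 8*33) = 490/(6 - 264) = 490/(-258) = 490*(-1/258) = -245/129 ≈ -1.8992)
(I + b)**2 = (704 - 245/129)**2 = (90571/129)**2 = 8203106041/16641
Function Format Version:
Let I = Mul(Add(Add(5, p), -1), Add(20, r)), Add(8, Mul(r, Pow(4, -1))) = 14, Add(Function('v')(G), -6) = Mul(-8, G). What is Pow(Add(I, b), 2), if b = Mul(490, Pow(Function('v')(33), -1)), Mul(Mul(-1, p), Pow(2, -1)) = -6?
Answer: Rational(8203106041, 16641) ≈ 4.9295e+5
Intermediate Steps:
p = 12 (p = Mul(-2, -6) = 12)
Function('v')(G) = Add(6, Mul(-8, G))
r = 24 (r = Add(-32, Mul(4, 14)) = Add(-32, 56) = 24)
I = 704 (I = Mul(Add(Add(5, 12), -1), Add(20, 24)) = Mul(Add(17, -1), 44) = Mul(16, 44) = 704)
b = Rational(-245, 129) (b = Mul(490, Pow(Add(6, Mul(-8, 33)), -1)) = Mul(490, Pow(Add(6, -264), -1)) = Mul(490, Pow(-258, -1)) = Mul(490, Rational(-1, 258)) = Rational(-245, 129) ≈ -1.8992)
Pow(Add(I, b), 2) = Pow(Add(704, Rational(-245, 129)), 2) = Pow(Rational(90571, 129), 2) = Rational(8203106041, 16641)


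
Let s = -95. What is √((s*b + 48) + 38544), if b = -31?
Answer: √41537 ≈ 203.81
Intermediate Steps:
√((s*b + 48) + 38544) = √((-95*(-31) + 48) + 38544) = √((2945 + 48) + 38544) = √(2993 + 38544) = √41537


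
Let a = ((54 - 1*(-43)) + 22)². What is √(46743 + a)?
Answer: 2*√15226 ≈ 246.79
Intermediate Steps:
a = 14161 (a = ((54 + 43) + 22)² = (97 + 22)² = 119² = 14161)
√(46743 + a) = √(46743 + 14161) = √60904 = 2*√15226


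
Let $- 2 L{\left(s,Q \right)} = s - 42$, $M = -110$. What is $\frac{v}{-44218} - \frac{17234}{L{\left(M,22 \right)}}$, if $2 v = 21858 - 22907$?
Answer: $- \frac{381006575}{1680284} \approx -226.75$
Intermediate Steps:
$L{\left(s,Q \right)} = 21 - \frac{s}{2}$ ($L{\left(s,Q \right)} = - \frac{s - 42}{2} = - \frac{-42 + s}{2} = 21 - \frac{s}{2}$)
$v = - \frac{1049}{2}$ ($v = \frac{21858 - 22907}{2} = \frac{1}{2} \left(-1049\right) = - \frac{1049}{2} \approx -524.5$)
$\frac{v}{-44218} - \frac{17234}{L{\left(M,22 \right)}} = - \frac{1049}{2 \left(-44218\right)} - \frac{17234}{21 - -55} = \left(- \frac{1049}{2}\right) \left(- \frac{1}{44218}\right) - \frac{17234}{21 + 55} = \frac{1049}{88436} - \frac{17234}{76} = \frac{1049}{88436} - \frac{8617}{38} = - \frac{381006575}{1680284}$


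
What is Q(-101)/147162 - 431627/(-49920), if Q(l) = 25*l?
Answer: 10565507429/1224387840 ≈ 8.6292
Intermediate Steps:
Q(-101)/147162 - 431627/(-49920) = (25*(-101))/147162 - 431627/(-49920) = -2525*1/147162 - 431627*(-1/49920) = -2525/147162 + 431627/49920 = 10565507429/1224387840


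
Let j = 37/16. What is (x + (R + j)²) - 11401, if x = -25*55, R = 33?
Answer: -2951431/256 ≈ -11529.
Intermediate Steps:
j = 37/16 (j = 37*(1/16) = 37/16 ≈ 2.3125)
x = -1375
(x + (R + j)²) - 11401 = (-1375 + (33 + 37/16)²) - 11401 = (-1375 + (565/16)²) - 11401 = (-1375 + 319225/256) - 11401 = -32775/256 - 11401 = -2951431/256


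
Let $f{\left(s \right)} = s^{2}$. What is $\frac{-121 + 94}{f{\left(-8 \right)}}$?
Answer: $- \frac{27}{64} \approx -0.42188$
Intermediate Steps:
$\frac{-121 + 94}{f{\left(-8 \right)}} = \frac{-121 + 94}{\left(-8\right)^{2}} = - \frac{27}{64}$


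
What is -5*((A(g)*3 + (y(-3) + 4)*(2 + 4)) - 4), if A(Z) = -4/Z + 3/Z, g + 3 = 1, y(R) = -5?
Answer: 85/2 ≈ 42.500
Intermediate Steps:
g = -2 (g = -3 + 1 = -2)
A(Z) = -1/Z
-5*((A(g)*3 + (y(-3) + 4)*(2 + 4)) - 4) = -5*((-1/(-2)*3 + (-5 + 4)*(2 + 4)) - 4) = -5*((-1*(-½)*3 - 1*6) - 4) = -5*(((½)*3 - 6) - 4) = -5*((3/2 - 6) - 4) = -5*(-9/2 - 4) = -5*(-17/2) = 85/2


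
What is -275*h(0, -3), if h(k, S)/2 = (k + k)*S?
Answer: 0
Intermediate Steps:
h(k, S) = 4*S*k (h(k, S) = 2*((k + k)*S) = 2*((2*k)*S) = 2*(2*S*k) = 4*S*k)
-275*h(0, -3) = -1100*(-3)*0 = -275*0 = 0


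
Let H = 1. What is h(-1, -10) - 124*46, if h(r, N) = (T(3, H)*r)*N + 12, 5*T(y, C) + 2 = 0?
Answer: -5696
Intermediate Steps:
T(y, C) = -2/5 (T(y, C) = -2/5 + (1/5)*0 = -2/5 + 0 = -2/5)
h(r, N) = 12 - 2*N*r/5 (h(r, N) = (-2*r/5)*N + 12 = -2*N*r/5 + 12 = 12 - 2*N*r/5)
h(-1, -10) - 124*46 = (12 - 2/5*(-10)*(-1)) - 124*46 = (12 - 4) - 5704 = 8 - 5704 = -5696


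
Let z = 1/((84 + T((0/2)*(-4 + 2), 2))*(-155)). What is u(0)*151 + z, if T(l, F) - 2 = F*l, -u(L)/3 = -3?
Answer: 18115469/13330 ≈ 1359.0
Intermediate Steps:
u(L) = 9 (u(L) = -3*(-3) = 9)
T(l, F) = 2 + F*l
z = -1/13330 (z = 1/((84 + (2 + 2*((0/2)*(-4 + 2))))*(-155)) = -1/155/(84 + (2 + 2*((0*(½))*(-2)))) = -1/155/(84 + (2 + 2*(0*(-2)))) = -1/155/(84 + (2 + 2*0)) = -1/155/(84 + (2 + 0)) = -1/155/(84 + 2) = -1/155/86 = (1/86)*(-1/155) = -1/13330 ≈ -7.5019e-5)
u(0)*151 + z = 9*151 - 1/13330 = 1359 - 1/13330 = 18115469/13330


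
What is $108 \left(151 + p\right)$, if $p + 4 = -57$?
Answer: $9720$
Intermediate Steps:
$p = -61$ ($p = -4 - 57 = -61$)
$108 \left(151 + p\right) = 108 \left(151 - 61\right) = 108 \cdot 90 = 9720$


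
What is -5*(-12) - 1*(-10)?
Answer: 70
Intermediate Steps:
-5*(-12) - 1*(-10) = 60 + 10 = 70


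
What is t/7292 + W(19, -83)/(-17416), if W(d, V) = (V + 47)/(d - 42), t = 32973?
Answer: 1650958269/365117732 ≈ 4.5217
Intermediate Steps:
W(d, V) = (47 + V)/(-42 + d)
t/7292 + W(19, -83)/(-17416) = 32973/7292 + ((47 - 83)/(-42 + 19))/(-17416) = 32973*(1/7292) + (-36/(-23))*(-1/17416) = 32973/7292 - 1/23*(-36)*(-1/17416) = 32973/7292 + (36/23)*(-1/17416) = 32973/7292 - 9/100142 = 1650958269/365117732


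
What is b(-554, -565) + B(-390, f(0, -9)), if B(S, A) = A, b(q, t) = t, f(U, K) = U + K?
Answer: -574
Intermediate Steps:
f(U, K) = K + U
b(-554, -565) + B(-390, f(0, -9)) = -565 + (-9 + 0) = -565 - 9 = -574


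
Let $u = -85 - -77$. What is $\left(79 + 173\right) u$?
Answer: $-2016$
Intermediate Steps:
$u = -8$ ($u = -85 + 77 = -8$)
$\left(79 + 173\right) u = \left(79 + 173\right) \left(-8\right) = 252 \left(-8\right) = -2016$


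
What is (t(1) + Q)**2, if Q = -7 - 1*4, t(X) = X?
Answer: 100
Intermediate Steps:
Q = -11 (Q = -7 - 4 = -11)
(t(1) + Q)**2 = (1 - 11)**2 = (-10)**2 = 100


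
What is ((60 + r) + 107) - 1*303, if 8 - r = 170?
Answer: -298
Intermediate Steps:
r = -162 (r = 8 - 1*170 = 8 - 170 = -162)
((60 + r) + 107) - 1*303 = ((60 - 162) + 107) - 1*303 = (-102 + 107) - 303 = 5 - 303 = -298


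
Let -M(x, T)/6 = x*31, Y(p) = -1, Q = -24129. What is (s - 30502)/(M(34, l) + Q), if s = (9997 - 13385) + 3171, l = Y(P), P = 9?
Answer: 30719/30453 ≈ 1.0087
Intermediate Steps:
l = -1
M(x, T) = -186*x (M(x, T) = -6*x*31 = -186*x)
s = -217 (s = -3388 + 3171 = -217)
(s - 30502)/(M(34, l) + Q) = (-217 - 30502)/(-186*34 - 24129) = -30719/(-6324 - 24129) = -30719/(-30453) = -30719*(-1/30453) = 30719/30453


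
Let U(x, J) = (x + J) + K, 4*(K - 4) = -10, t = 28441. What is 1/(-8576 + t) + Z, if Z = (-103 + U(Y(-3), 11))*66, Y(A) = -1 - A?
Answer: -116031464/19865 ≈ -5841.0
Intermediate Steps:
K = 3/2 (K = 4 + (¼)*(-10) = 4 - 5/2 = 3/2 ≈ 1.5000)
U(x, J) = 3/2 + J + x (U(x, J) = (x + J) + 3/2 = (J + x) + 3/2 = 3/2 + J + x)
Z = -5841 (Z = (-103 + (3/2 + 11 + (-1 - 1*(-3))))*66 = (-103 + (3/2 + 11 + (-1 + 3)))*66 = (-103 + (3/2 + 11 + 2))*66 = (-103 + 29/2)*66 = -177/2*66 = -5841)
1/(-8576 + t) + Z = 1/(-8576 + 28441) - 5841 = 1/19865 - 5841 = -116031464/19865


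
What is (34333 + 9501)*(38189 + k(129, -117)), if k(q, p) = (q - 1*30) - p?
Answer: 1683444770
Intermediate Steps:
k(q, p) = -30 + q - p (k(q, p) = (q - 30) - p = (-30 + q) - p = -30 + q - p)
(34333 + 9501)*(38189 + k(129, -117)) = (34333 + 9501)*(38189 + (-30 + 129 - 1*(-117))) = 43834*(38189 + (-30 + 129 + 117)) = 43834*(38189 + 216) = 43834*38405 = 1683444770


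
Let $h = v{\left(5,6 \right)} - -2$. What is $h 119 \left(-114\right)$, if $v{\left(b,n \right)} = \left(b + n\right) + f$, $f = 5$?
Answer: $-244188$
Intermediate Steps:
$v{\left(b,n \right)} = 5 + b + n$ ($v{\left(b,n \right)} = \left(b + n\right) + 5 = 5 + b + n$)
$h = 18$ ($h = \left(5 + 5 + 6\right) - -2 = 16 + 2 = 18$)
$h 119 \left(-114\right) = 18 \cdot 119 \left(-114\right) = 2142 \left(-114\right) = -244188$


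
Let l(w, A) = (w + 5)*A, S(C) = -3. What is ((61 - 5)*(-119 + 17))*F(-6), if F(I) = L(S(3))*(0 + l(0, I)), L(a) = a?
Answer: -514080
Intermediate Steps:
l(w, A) = A*(5 + w) (l(w, A) = (5 + w)*A = A*(5 + w))
F(I) = -15*I (F(I) = -3*(0 + I*(5 + 0)) = -3*(0 + I*5) = -3*(0 + 5*I) = -15*I)
((61 - 5)*(-119 + 17))*F(-6) = ((61 - 5)*(-119 + 17))*(-15*(-6)) = (56*(-102))*90 = -5712*90 = -514080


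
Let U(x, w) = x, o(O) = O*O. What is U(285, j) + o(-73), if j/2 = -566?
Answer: 5614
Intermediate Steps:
j = -1132 (j = 2*(-566) = -1132)
o(O) = O²
U(285, j) + o(-73) = 285 + (-73)² = 285 + 5329 = 5614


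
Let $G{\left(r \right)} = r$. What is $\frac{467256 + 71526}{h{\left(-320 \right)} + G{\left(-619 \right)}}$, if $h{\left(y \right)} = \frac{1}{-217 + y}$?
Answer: $- \frac{144662967}{166202} \approx -870.4$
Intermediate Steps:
$\frac{467256 + 71526}{h{\left(-320 \right)} + G{\left(-619 \right)}} = \frac{467256 + 71526}{\frac{1}{-217 - 320} - 619} = \frac{538782}{\frac{1}{-537} - 619} = \frac{538782}{- \frac{1}{537} - 619} = \frac{538782}{- \frac{332404}{537}} = 538782 \left(- \frac{537}{332404}\right) = - \frac{144662967}{166202}$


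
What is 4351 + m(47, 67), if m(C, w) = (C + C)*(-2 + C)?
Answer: 8581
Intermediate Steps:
m(C, w) = 2*C*(-2 + C) (m(C, w) = (2*C)*(-2 + C) = 2*C*(-2 + C))
4351 + m(47, 67) = 4351 + 2*47*(-2 + 47) = 4351 + 2*47*45 = 4351 + 4230 = 8581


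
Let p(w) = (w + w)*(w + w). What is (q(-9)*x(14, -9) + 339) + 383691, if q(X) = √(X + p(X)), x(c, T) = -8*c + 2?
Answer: 384030 - 330*√35 ≈ 3.8208e+5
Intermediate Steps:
p(w) = 4*w² (p(w) = (2*w)*(2*w) = 4*w²)
x(c, T) = 2 - 8*c
q(X) = √(X + 4*X²)
(q(-9)*x(14, -9) + 339) + 383691 = (√(-9*(1 + 4*(-9)))*(2 - 8*14) + 339) + 383691 = (√(-9*(1 - 36))*(2 - 112) + 339) + 383691 = (√(-9*(-35))*(-110) + 339) + 383691 = (√315*(-110) + 339) + 383691 = ((3*√35)*(-110) + 339) + 383691 = (-330*√35 + 339) + 383691 = (339 - 330*√35) + 383691 = 384030 - 330*√35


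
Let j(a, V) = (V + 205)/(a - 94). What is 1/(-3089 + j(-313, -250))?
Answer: -407/1257178 ≈ -0.00032374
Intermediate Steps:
j(a, V) = (205 + V)/(-94 + a)
1/(-3089 + j(-313, -250)) = 1/(-3089 + (205 - 250)/(-94 - 313)) = 1/(-3089 - 45/(-407)) = 1/(-3089 - 1/407*(-45)) = 1/(-3089 + 45/407) = 1/(-1257178/407) = -407/1257178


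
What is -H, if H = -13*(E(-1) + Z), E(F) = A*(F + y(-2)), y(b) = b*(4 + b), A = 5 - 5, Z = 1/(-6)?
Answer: -13/6 ≈ -2.1667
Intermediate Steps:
Z = -⅙ (Z = 1*(-⅙) = -⅙ ≈ -0.16667)
A = 0
E(F) = 0 (E(F) = 0*(F - 2*(4 - 2)) = 0*(F - 2*2) = 0*(F - 4) = 0*(-4 + F) = 0)
H = 13/6 (H = -13*(0 - ⅙) = -13*(-⅙) = 13/6 ≈ 2.1667)
-H = -1*13/6 = -13/6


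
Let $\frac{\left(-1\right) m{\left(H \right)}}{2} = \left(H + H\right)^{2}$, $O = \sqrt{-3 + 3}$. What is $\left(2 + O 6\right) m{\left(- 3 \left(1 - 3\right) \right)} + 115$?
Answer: $-461$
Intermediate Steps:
$O = 0$ ($O = \sqrt{0} = 0$)
$m{\left(H \right)} = - 8 H^{2}$ ($m{\left(H \right)} = - 2 \left(H + H\right)^{2} = - 2 \left(2 H\right)^{2} = - 2 \cdot 4 H^{2} = - 8 H^{2}$)
$\left(2 + O 6\right) m{\left(- 3 \left(1 - 3\right) \right)} + 115 = \left(2 + 0 \cdot 6\right) \left(- 8 \left(- 3 \left(1 - 3\right)\right)^{2}\right) + 115 = \left(2 + 0\right) \left(- 8 \left(\left(-3\right) \left(-2\right)\right)^{2}\right) + 115 = 2 \left(- 8 \cdot 6^{2}\right) + 115 = 2 \left(\left(-8\right) 36\right) + 115 = 2 \left(-288\right) + 115 = -576 + 115 = -461$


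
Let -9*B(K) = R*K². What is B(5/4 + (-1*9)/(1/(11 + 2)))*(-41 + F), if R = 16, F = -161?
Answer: 43302538/9 ≈ 4.8114e+6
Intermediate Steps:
B(K) = -16*K²/9
B(5/4 + (-1*9)/(1/(11 + 2)))*(-41 + F) = (-16*(5/4 + (-1*9)/(1/(11 + 2)))²/9)*(-41 - 161) = -16*(5*(¼) - 9/(1/13))²/9*(-202) = -16*(5/4 - 9/1/13)²/9*(-202) = -16*(5/4 - 9*13)²/9*(-202) = -16*(5/4 - 117)²/9*(-202) = -16*(-463/4)²/9*(-202) = -16/9*214369/16*(-202) = -214369/9*(-202) = 43302538/9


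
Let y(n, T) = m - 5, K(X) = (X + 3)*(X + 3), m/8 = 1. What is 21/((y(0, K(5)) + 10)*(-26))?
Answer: -21/338 ≈ -0.062130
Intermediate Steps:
m = 8 (m = 8*1 = 8)
K(X) = (3 + X)² (K(X) = (3 + X)*(3 + X) = (3 + X)²)
y(n, T) = 3 (y(n, T) = 8 - 5 = 3)
21/((y(0, K(5)) + 10)*(-26)) = 21/((3 + 10)*(-26)) = 21/(13*(-26)) = 21/(-338) = -1/338*21 = -21/338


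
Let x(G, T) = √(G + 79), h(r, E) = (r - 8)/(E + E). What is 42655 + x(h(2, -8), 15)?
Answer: 42655 + √1270/4 ≈ 42664.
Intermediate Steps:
h(r, E) = (-8 + r)/(2*E) (h(r, E) = (-8 + r)/((2*E)) = (-8 + r)*(1/(2*E)) = (-8 + r)/(2*E))
x(G, T) = √(79 + G)
42655 + x(h(2, -8), 15) = 42655 + √(79 + (½)*(-8 + 2)/(-8)) = 42655 + √(79 + (½)*(-⅛)*(-6)) = 42655 + √(79 + 3/8) = 42655 + √(635/8) = 42655 + √1270/4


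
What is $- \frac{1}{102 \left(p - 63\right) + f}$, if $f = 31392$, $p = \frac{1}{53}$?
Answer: $- \frac{53}{1323300} \approx -4.0051 \cdot 10^{-5}$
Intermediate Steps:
$p = \frac{1}{53} \approx 0.018868$
$- \frac{1}{102 \left(p - 63\right) + f} = - \frac{1}{102 \left(\frac{1}{53} - 63\right) + 31392} = - \frac{1}{102 \left(- \frac{3338}{53}\right) + 31392} = - \frac{1}{- \frac{340476}{53} + 31392} = - \frac{1}{\frac{1323300}{53}} = \left(-1\right) \frac{53}{1323300} = - \frac{53}{1323300}$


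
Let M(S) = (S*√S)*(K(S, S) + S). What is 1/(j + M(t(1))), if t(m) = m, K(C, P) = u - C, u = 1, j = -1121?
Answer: -1/1120 ≈ -0.00089286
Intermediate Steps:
K(C, P) = 1 - C
M(S) = S^(3/2) (M(S) = (S*√S)*((1 - S) + S) = S^(3/2)*1 = S^(3/2))
1/(j + M(t(1))) = 1/(-1121 + 1^(3/2)) = 1/(-1121 + 1) = 1/(-1120) = -1/1120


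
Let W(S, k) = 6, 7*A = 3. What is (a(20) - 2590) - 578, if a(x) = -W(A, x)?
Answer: -3174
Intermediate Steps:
A = 3/7 (A = (1/7)*3 = 3/7 ≈ 0.42857)
a(x) = -6 (a(x) = -1*6 = -6)
(a(20) - 2590) - 578 = (-6 - 2590) - 578 = -2596 - 578 = -3174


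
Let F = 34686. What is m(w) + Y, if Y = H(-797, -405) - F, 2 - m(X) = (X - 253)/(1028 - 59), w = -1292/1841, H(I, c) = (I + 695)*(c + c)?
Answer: 85514887609/1783929 ≈ 47936.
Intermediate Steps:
H(I, c) = 2*c*(695 + I) (H(I, c) = (695 + I)*(2*c) = 2*c*(695 + I))
w = -1292/1841 (w = -1292*1/1841 = -1292/1841 ≈ -0.70179)
m(X) = 2191/969 - X/969 (m(X) = 2 - (X - 253)/(1028 - 59) = 2 - (-253 + X)/969 = 2 - (-253/969 + X/969) = 2 + (253/969 - X/969) = 2191/969 - X/969)
Y = 47934 (Y = 2*(-405)*(695 - 797) - 1*34686 = 2*(-405)*(-102) - 34686 = 82620 - 34686 = 47934)
m(w) + Y = (2191/969 - 1/969*(-1292/1841)) + 47934 = (2191/969 + 4/5523) + 47934 = 4034923/1783929 + 47934 = 85514887609/1783929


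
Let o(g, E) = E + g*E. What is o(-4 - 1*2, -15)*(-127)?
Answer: -9525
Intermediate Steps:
o(g, E) = E + E*g
o(-4 - 1*2, -15)*(-127) = -15*(1 + (-4 - 1*2))*(-127) = -15*(1 + (-4 - 2))*(-127) = -15*(1 - 6)*(-127) = -15*(-5)*(-127) = 75*(-127) = -9525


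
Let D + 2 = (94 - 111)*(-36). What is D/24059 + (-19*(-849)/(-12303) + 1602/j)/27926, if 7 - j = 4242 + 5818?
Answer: 77871512763487/3077721002844978 ≈ 0.025302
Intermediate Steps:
j = -10053 (j = 7 - (4242 + 5818) = 7 - 1*10060 = 7 - 10060 = -10053)
D = 610 (D = -2 + (94 - 111)*(-36) = -2 - 17*(-36) = -2 + 612 = 610)
D/24059 + (-19*(-849)/(-12303) + 1602/j)/27926 = 610/24059 + (-19*(-849)/(-12303) + 1602/(-10053))/27926 = 610*(1/24059) + (16131*(-1/12303) + 1602*(-1/10053))*(1/27926) = 610/24059 + (-5377/4101 - 178/1117)*(1/27926) = 610/24059 - 6736087/4580817*1/27926 = 610/24059 - 6736087/127923895542 = 77871512763487/3077721002844978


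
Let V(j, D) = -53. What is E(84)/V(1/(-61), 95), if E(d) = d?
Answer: -84/53 ≈ -1.5849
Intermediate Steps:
E(84)/V(1/(-61), 95) = 84/(-53) = 84*(-1/53) = -84/53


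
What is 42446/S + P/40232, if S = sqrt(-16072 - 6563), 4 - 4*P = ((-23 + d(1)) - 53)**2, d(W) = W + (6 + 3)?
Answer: -136/5029 - 42446*I*sqrt(2515)/7545 ≈ -0.027043 - 282.13*I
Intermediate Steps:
d(W) = 9 + W (d(W) = W + 9 = 9 + W)
P = -1088 (P = 1 - ((-23 + (9 + 1)) - 53)**2/4 = 1 - ((-23 + 10) - 53)**2/4 = 1 - (-13 - 53)**2/4 = 1 - 1/4*(-66)**2 = 1 - 1/4*4356 = 1 - 1089 = -1088)
S = 3*I*sqrt(2515) (S = sqrt(-22635) = 3*I*sqrt(2515) ≈ 150.45*I)
42446/S + P/40232 = 42446/((3*I*sqrt(2515))) - 1088/40232 = 42446*(-I*sqrt(2515)/7545) - 1088*1/40232 = -42446*I*sqrt(2515)/7545 - 136/5029 = -136/5029 - 42446*I*sqrt(2515)/7545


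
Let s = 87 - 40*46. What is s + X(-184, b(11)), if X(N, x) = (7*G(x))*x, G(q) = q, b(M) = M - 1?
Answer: -1053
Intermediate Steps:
b(M) = -1 + M
X(N, x) = 7*x² (X(N, x) = (7*x)*x = 7*x²)
s = -1753 (s = 87 - 1840 = -1753)
s + X(-184, b(11)) = -1753 + 7*(-1 + 11)² = -1753 + 7*10² = -1753 + 7*100 = -1753 + 700 = -1053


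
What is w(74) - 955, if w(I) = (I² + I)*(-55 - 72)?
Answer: -705805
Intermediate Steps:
w(I) = -127*I - 127*I² (w(I) = (I + I²)*(-127) = -127*I - 127*I²)
w(74) - 955 = -127*74*(1 + 74) - 955 = -127*74*75 - 955 = -704850 - 955 = -705805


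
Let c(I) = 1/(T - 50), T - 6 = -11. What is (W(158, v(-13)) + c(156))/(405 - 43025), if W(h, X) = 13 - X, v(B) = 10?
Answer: -41/586025 ≈ -6.9963e-5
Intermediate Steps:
T = -5 (T = 6 - 11 = -5)
c(I) = -1/55 (c(I) = 1/(-5 - 50) = 1/(-55) = -1/55)
(W(158, v(-13)) + c(156))/(405 - 43025) = ((13 - 1*10) - 1/55)/(405 - 43025) = ((13 - 10) - 1/55)/(-42620) = (3 - 1/55)*(-1/42620) = (164/55)*(-1/42620) = -41/586025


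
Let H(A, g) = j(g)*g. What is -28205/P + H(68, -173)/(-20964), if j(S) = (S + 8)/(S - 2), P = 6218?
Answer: -3443273023/760399220 ≈ -4.5282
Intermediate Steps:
j(S) = (8 + S)/(-2 + S)
H(A, g) = g*(8 + g)/(-2 + g) (H(A, g) = ((8 + g)/(-2 + g))*g = g*(8 + g)/(-2 + g))
-28205/P + H(68, -173)/(-20964) = -28205/6218 - 173*(8 - 173)/(-2 - 173)/(-20964) = -28205*1/6218 - 173*(-165)/(-175)*(-1/20964) = -28205/6218 - 173*(-1/175)*(-165)*(-1/20964) = -28205/6218 - 5709/35*(-1/20964) = -28205/6218 + 1903/244580 = -3443273023/760399220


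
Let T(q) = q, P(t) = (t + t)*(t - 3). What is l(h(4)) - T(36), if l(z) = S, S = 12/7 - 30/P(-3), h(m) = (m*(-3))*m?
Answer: -1475/42 ≈ -35.119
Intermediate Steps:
h(m) = -3*m**2 (h(m) = (-3*m)*m = -3*m**2)
P(t) = 2*t*(-3 + t) (P(t) = (2*t)*(-3 + t) = 2*t*(-3 + t))
S = 37/42 (S = 12/7 - 30*(-1/(6*(-3 - 3))) = 12*(1/7) - 30/(2*(-3)*(-6)) = 12/7 - 30/36 = 12/7 - 30*1/36 = 12/7 - 5/6 = 37/42 ≈ 0.88095)
l(z) = 37/42
l(h(4)) - T(36) = 37/42 - 1*36 = 37/42 - 36 = -1475/42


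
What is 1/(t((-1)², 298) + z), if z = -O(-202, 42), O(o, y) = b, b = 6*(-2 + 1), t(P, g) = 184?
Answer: 1/190 ≈ 0.0052632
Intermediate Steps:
b = -6 (b = 6*(-1) = -6)
O(o, y) = -6
z = 6 (z = -1*(-6) = 6)
1/(t((-1)², 298) + z) = 1/(184 + 6) = 1/190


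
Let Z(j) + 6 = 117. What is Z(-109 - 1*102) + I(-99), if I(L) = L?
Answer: 12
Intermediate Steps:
Z(j) = 111 (Z(j) = -6 + 117 = 111)
Z(-109 - 1*102) + I(-99) = 111 - 99 = 12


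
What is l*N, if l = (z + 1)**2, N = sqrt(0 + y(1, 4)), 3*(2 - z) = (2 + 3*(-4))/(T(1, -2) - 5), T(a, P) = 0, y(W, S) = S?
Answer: 98/9 ≈ 10.889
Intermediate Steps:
z = 4/3 (z = 2 - (2 + 3*(-4))/(3*(0 - 5)) = 2 - (2 - 12)/(3*(-5)) = 2 - (-10)*(-1)/(3*5) = 2 - 1/3*2 = 2 - 2/3 = 4/3 ≈ 1.3333)
N = 2 (N = sqrt(0 + 4) = sqrt(4) = 2)
l = 49/9 (l = (4/3 + 1)**2 = (7/3)**2 = 49/9 ≈ 5.4444)
l*N = (49/9)*2 = 98/9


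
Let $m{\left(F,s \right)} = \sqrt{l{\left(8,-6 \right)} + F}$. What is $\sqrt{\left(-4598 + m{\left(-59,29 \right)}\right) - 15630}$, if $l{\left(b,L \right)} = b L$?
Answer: $\sqrt{-20228 + i \sqrt{107}} \approx 0.0364 + 142.23 i$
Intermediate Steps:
$l{\left(b,L \right)} = L b$
$m{\left(F,s \right)} = \sqrt{-48 + F}$ ($m{\left(F,s \right)} = \sqrt{\left(-6\right) 8 + F} = \sqrt{-48 + F}$)
$\sqrt{\left(-4598 + m{\left(-59,29 \right)}\right) - 15630} = \sqrt{\left(-4598 + \sqrt{-48 - 59}\right) - 15630} = \sqrt{\left(-4598 + \sqrt{-107}\right) - 15630} = \sqrt{\left(-4598 + i \sqrt{107}\right) - 15630} = \sqrt{-20228 + i \sqrt{107}}$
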